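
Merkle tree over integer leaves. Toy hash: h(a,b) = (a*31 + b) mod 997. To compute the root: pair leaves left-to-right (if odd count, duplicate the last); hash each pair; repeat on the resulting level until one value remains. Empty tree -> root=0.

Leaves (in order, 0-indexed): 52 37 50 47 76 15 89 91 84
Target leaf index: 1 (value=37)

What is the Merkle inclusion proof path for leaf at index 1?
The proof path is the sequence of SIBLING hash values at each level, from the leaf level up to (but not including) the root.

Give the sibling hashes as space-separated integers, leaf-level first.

L0 (leaves): [52, 37, 50, 47, 76, 15, 89, 91, 84], target index=1
L1: h(52,37)=(52*31+37)%997=652 [pair 0] h(50,47)=(50*31+47)%997=600 [pair 1] h(76,15)=(76*31+15)%997=377 [pair 2] h(89,91)=(89*31+91)%997=856 [pair 3] h(84,84)=(84*31+84)%997=694 [pair 4] -> [652, 600, 377, 856, 694]
  Sibling for proof at L0: 52
L2: h(652,600)=(652*31+600)%997=872 [pair 0] h(377,856)=(377*31+856)%997=579 [pair 1] h(694,694)=(694*31+694)%997=274 [pair 2] -> [872, 579, 274]
  Sibling for proof at L1: 600
L3: h(872,579)=(872*31+579)%997=692 [pair 0] h(274,274)=(274*31+274)%997=792 [pair 1] -> [692, 792]
  Sibling for proof at L2: 579
L4: h(692,792)=(692*31+792)%997=310 [pair 0] -> [310]
  Sibling for proof at L3: 792
Root: 310
Proof path (sibling hashes from leaf to root): [52, 600, 579, 792]

Answer: 52 600 579 792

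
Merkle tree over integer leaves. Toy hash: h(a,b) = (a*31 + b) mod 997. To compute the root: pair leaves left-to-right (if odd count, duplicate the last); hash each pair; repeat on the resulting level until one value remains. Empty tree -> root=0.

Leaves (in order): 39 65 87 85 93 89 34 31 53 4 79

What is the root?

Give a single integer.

L0: [39, 65, 87, 85, 93, 89, 34, 31, 53, 4, 79]
L1: h(39,65)=(39*31+65)%997=277 h(87,85)=(87*31+85)%997=788 h(93,89)=(93*31+89)%997=978 h(34,31)=(34*31+31)%997=88 h(53,4)=(53*31+4)%997=650 h(79,79)=(79*31+79)%997=534 -> [277, 788, 978, 88, 650, 534]
L2: h(277,788)=(277*31+788)%997=402 h(978,88)=(978*31+88)%997=496 h(650,534)=(650*31+534)%997=744 -> [402, 496, 744]
L3: h(402,496)=(402*31+496)%997=994 h(744,744)=(744*31+744)%997=877 -> [994, 877]
L4: h(994,877)=(994*31+877)%997=784 -> [784]

Answer: 784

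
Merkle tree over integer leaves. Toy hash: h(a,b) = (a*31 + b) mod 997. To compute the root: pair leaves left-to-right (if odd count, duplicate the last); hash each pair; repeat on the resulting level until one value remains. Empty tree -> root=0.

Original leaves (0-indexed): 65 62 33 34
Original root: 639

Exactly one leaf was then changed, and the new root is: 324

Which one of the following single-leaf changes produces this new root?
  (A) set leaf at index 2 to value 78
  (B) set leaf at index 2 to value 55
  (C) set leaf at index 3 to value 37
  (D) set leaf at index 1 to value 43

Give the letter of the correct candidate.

Original leaves: [65, 62, 33, 34]
Target new root: 324
Try each candidate change and compute the resulting root:
Candidate A: set leaf[2] = 78 -> leaves = [65, 62, 78, 34]
  L0: [65, 62, 78, 34]
  L1: h(65,62)=(65*31+62)%997=83 h(78,34)=(78*31+34)%997=458 -> [83, 458]
  L2: h(83,458)=(83*31+458)%997=40 -> [40]
  root = 40 != target 324
Candidate B: set leaf[2] = 55 -> leaves = [65, 62, 55, 34]
  L0: [65, 62, 55, 34]
  L1: h(65,62)=(65*31+62)%997=83 h(55,34)=(55*31+34)%997=742 -> [83, 742]
  L2: h(83,742)=(83*31+742)%997=324 -> [324]
  root = 324 == target 324  ** MATCH **
Candidate C: set leaf[3] = 37 -> leaves = [65, 62, 33, 37]
  L0: [65, 62, 33, 37]
  L1: h(65,62)=(65*31+62)%997=83 h(33,37)=(33*31+37)%997=63 -> [83, 63]
  L2: h(83,63)=(83*31+63)%997=642 -> [642]
  root = 642 != target 324
Candidate D: set leaf[1] = 43 -> leaves = [65, 43, 33, 34]
  L0: [65, 43, 33, 34]
  L1: h(65,43)=(65*31+43)%997=64 h(33,34)=(33*31+34)%997=60 -> [64, 60]
  L2: h(64,60)=(64*31+60)%997=50 -> [50]
  root = 50 != target 324
Candidate B produces the target root.

Answer: B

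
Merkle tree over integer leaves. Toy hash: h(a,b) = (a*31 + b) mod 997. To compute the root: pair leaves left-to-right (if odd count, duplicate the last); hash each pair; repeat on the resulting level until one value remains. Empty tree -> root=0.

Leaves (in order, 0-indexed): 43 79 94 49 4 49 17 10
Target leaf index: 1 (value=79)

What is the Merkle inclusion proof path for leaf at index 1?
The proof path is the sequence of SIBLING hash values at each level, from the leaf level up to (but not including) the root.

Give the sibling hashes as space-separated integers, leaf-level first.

Answer: 43 969 915

Derivation:
L0 (leaves): [43, 79, 94, 49, 4, 49, 17, 10], target index=1
L1: h(43,79)=(43*31+79)%997=415 [pair 0] h(94,49)=(94*31+49)%997=969 [pair 1] h(4,49)=(4*31+49)%997=173 [pair 2] h(17,10)=(17*31+10)%997=537 [pair 3] -> [415, 969, 173, 537]
  Sibling for proof at L0: 43
L2: h(415,969)=(415*31+969)%997=873 [pair 0] h(173,537)=(173*31+537)%997=915 [pair 1] -> [873, 915]
  Sibling for proof at L1: 969
L3: h(873,915)=(873*31+915)%997=62 [pair 0] -> [62]
  Sibling for proof at L2: 915
Root: 62
Proof path (sibling hashes from leaf to root): [43, 969, 915]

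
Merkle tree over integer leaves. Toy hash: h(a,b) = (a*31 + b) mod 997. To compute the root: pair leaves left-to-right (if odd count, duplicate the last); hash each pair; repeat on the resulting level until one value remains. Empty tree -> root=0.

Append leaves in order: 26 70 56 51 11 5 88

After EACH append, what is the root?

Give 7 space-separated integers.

Answer: 26 876 35 30 230 38 514

Derivation:
After append 26 (leaves=[26]):
  L0: [26]
  root=26
After append 70 (leaves=[26, 70]):
  L0: [26, 70]
  L1: h(26,70)=(26*31+70)%997=876 -> [876]
  root=876
After append 56 (leaves=[26, 70, 56]):
  L0: [26, 70, 56]
  L1: h(26,70)=(26*31+70)%997=876 h(56,56)=(56*31+56)%997=795 -> [876, 795]
  L2: h(876,795)=(876*31+795)%997=35 -> [35]
  root=35
After append 51 (leaves=[26, 70, 56, 51]):
  L0: [26, 70, 56, 51]
  L1: h(26,70)=(26*31+70)%997=876 h(56,51)=(56*31+51)%997=790 -> [876, 790]
  L2: h(876,790)=(876*31+790)%997=30 -> [30]
  root=30
After append 11 (leaves=[26, 70, 56, 51, 11]):
  L0: [26, 70, 56, 51, 11]
  L1: h(26,70)=(26*31+70)%997=876 h(56,51)=(56*31+51)%997=790 h(11,11)=(11*31+11)%997=352 -> [876, 790, 352]
  L2: h(876,790)=(876*31+790)%997=30 h(352,352)=(352*31+352)%997=297 -> [30, 297]
  L3: h(30,297)=(30*31+297)%997=230 -> [230]
  root=230
After append 5 (leaves=[26, 70, 56, 51, 11, 5]):
  L0: [26, 70, 56, 51, 11, 5]
  L1: h(26,70)=(26*31+70)%997=876 h(56,51)=(56*31+51)%997=790 h(11,5)=(11*31+5)%997=346 -> [876, 790, 346]
  L2: h(876,790)=(876*31+790)%997=30 h(346,346)=(346*31+346)%997=105 -> [30, 105]
  L3: h(30,105)=(30*31+105)%997=38 -> [38]
  root=38
After append 88 (leaves=[26, 70, 56, 51, 11, 5, 88]):
  L0: [26, 70, 56, 51, 11, 5, 88]
  L1: h(26,70)=(26*31+70)%997=876 h(56,51)=(56*31+51)%997=790 h(11,5)=(11*31+5)%997=346 h(88,88)=(88*31+88)%997=822 -> [876, 790, 346, 822]
  L2: h(876,790)=(876*31+790)%997=30 h(346,822)=(346*31+822)%997=581 -> [30, 581]
  L3: h(30,581)=(30*31+581)%997=514 -> [514]
  root=514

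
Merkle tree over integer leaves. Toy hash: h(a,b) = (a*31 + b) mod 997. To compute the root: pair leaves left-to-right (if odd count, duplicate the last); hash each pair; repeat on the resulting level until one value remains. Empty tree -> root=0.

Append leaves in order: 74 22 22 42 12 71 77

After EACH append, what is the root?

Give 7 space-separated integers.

After append 74 (leaves=[74]):
  L0: [74]
  root=74
After append 22 (leaves=[74, 22]):
  L0: [74, 22]
  L1: h(74,22)=(74*31+22)%997=322 -> [322]
  root=322
After append 22 (leaves=[74, 22, 22]):
  L0: [74, 22, 22]
  L1: h(74,22)=(74*31+22)%997=322 h(22,22)=(22*31+22)%997=704 -> [322, 704]
  L2: h(322,704)=(322*31+704)%997=716 -> [716]
  root=716
After append 42 (leaves=[74, 22, 22, 42]):
  L0: [74, 22, 22, 42]
  L1: h(74,22)=(74*31+22)%997=322 h(22,42)=(22*31+42)%997=724 -> [322, 724]
  L2: h(322,724)=(322*31+724)%997=736 -> [736]
  root=736
After append 12 (leaves=[74, 22, 22, 42, 12]):
  L0: [74, 22, 22, 42, 12]
  L1: h(74,22)=(74*31+22)%997=322 h(22,42)=(22*31+42)%997=724 h(12,12)=(12*31+12)%997=384 -> [322, 724, 384]
  L2: h(322,724)=(322*31+724)%997=736 h(384,384)=(384*31+384)%997=324 -> [736, 324]
  L3: h(736,324)=(736*31+324)%997=209 -> [209]
  root=209
After append 71 (leaves=[74, 22, 22, 42, 12, 71]):
  L0: [74, 22, 22, 42, 12, 71]
  L1: h(74,22)=(74*31+22)%997=322 h(22,42)=(22*31+42)%997=724 h(12,71)=(12*31+71)%997=443 -> [322, 724, 443]
  L2: h(322,724)=(322*31+724)%997=736 h(443,443)=(443*31+443)%997=218 -> [736, 218]
  L3: h(736,218)=(736*31+218)%997=103 -> [103]
  root=103
After append 77 (leaves=[74, 22, 22, 42, 12, 71, 77]):
  L0: [74, 22, 22, 42, 12, 71, 77]
  L1: h(74,22)=(74*31+22)%997=322 h(22,42)=(22*31+42)%997=724 h(12,71)=(12*31+71)%997=443 h(77,77)=(77*31+77)%997=470 -> [322, 724, 443, 470]
  L2: h(322,724)=(322*31+724)%997=736 h(443,470)=(443*31+470)%997=245 -> [736, 245]
  L3: h(736,245)=(736*31+245)%997=130 -> [130]
  root=130

Answer: 74 322 716 736 209 103 130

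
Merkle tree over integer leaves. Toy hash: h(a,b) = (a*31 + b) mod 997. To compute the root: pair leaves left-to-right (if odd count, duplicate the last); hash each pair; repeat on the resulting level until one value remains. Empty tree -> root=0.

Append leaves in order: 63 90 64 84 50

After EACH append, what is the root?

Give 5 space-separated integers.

After append 63 (leaves=[63]):
  L0: [63]
  root=63
After append 90 (leaves=[63, 90]):
  L0: [63, 90]
  L1: h(63,90)=(63*31+90)%997=49 -> [49]
  root=49
After append 64 (leaves=[63, 90, 64]):
  L0: [63, 90, 64]
  L1: h(63,90)=(63*31+90)%997=49 h(64,64)=(64*31+64)%997=54 -> [49, 54]
  L2: h(49,54)=(49*31+54)%997=576 -> [576]
  root=576
After append 84 (leaves=[63, 90, 64, 84]):
  L0: [63, 90, 64, 84]
  L1: h(63,90)=(63*31+90)%997=49 h(64,84)=(64*31+84)%997=74 -> [49, 74]
  L2: h(49,74)=(49*31+74)%997=596 -> [596]
  root=596
After append 50 (leaves=[63, 90, 64, 84, 50]):
  L0: [63, 90, 64, 84, 50]
  L1: h(63,90)=(63*31+90)%997=49 h(64,84)=(64*31+84)%997=74 h(50,50)=(50*31+50)%997=603 -> [49, 74, 603]
  L2: h(49,74)=(49*31+74)%997=596 h(603,603)=(603*31+603)%997=353 -> [596, 353]
  L3: h(596,353)=(596*31+353)%997=883 -> [883]
  root=883

Answer: 63 49 576 596 883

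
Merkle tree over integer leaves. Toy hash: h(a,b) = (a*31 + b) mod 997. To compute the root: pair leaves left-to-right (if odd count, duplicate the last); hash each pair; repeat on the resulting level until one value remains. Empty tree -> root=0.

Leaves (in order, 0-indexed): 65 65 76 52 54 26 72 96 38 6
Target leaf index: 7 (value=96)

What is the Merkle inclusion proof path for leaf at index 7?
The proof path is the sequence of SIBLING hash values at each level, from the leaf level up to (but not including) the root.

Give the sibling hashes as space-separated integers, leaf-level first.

Answer: 72 703 89 64

Derivation:
L0 (leaves): [65, 65, 76, 52, 54, 26, 72, 96, 38, 6], target index=7
L1: h(65,65)=(65*31+65)%997=86 [pair 0] h(76,52)=(76*31+52)%997=414 [pair 1] h(54,26)=(54*31+26)%997=703 [pair 2] h(72,96)=(72*31+96)%997=334 [pair 3] h(38,6)=(38*31+6)%997=187 [pair 4] -> [86, 414, 703, 334, 187]
  Sibling for proof at L0: 72
L2: h(86,414)=(86*31+414)%997=89 [pair 0] h(703,334)=(703*31+334)%997=193 [pair 1] h(187,187)=(187*31+187)%997=2 [pair 2] -> [89, 193, 2]
  Sibling for proof at L1: 703
L3: h(89,193)=(89*31+193)%997=958 [pair 0] h(2,2)=(2*31+2)%997=64 [pair 1] -> [958, 64]
  Sibling for proof at L2: 89
L4: h(958,64)=(958*31+64)%997=849 [pair 0] -> [849]
  Sibling for proof at L3: 64
Root: 849
Proof path (sibling hashes from leaf to root): [72, 703, 89, 64]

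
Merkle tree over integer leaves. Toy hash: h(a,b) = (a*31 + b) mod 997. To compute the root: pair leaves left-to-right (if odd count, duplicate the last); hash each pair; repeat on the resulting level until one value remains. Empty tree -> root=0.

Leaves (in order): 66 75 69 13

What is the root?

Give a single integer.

L0: [66, 75, 69, 13]
L1: h(66,75)=(66*31+75)%997=127 h(69,13)=(69*31+13)%997=158 -> [127, 158]
L2: h(127,158)=(127*31+158)%997=107 -> [107]

Answer: 107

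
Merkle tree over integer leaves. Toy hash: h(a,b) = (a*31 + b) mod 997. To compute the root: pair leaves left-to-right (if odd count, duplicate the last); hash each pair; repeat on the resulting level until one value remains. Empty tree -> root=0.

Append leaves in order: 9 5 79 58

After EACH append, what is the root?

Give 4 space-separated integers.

Answer: 9 284 365 344

Derivation:
After append 9 (leaves=[9]):
  L0: [9]
  root=9
After append 5 (leaves=[9, 5]):
  L0: [9, 5]
  L1: h(9,5)=(9*31+5)%997=284 -> [284]
  root=284
After append 79 (leaves=[9, 5, 79]):
  L0: [9, 5, 79]
  L1: h(9,5)=(9*31+5)%997=284 h(79,79)=(79*31+79)%997=534 -> [284, 534]
  L2: h(284,534)=(284*31+534)%997=365 -> [365]
  root=365
After append 58 (leaves=[9, 5, 79, 58]):
  L0: [9, 5, 79, 58]
  L1: h(9,5)=(9*31+5)%997=284 h(79,58)=(79*31+58)%997=513 -> [284, 513]
  L2: h(284,513)=(284*31+513)%997=344 -> [344]
  root=344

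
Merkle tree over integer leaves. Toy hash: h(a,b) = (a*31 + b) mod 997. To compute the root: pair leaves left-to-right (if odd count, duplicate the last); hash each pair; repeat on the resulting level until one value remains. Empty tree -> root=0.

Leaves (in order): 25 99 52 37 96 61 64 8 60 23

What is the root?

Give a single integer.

L0: [25, 99, 52, 37, 96, 61, 64, 8, 60, 23]
L1: h(25,99)=(25*31+99)%997=874 h(52,37)=(52*31+37)%997=652 h(96,61)=(96*31+61)%997=46 h(64,8)=(64*31+8)%997=995 h(60,23)=(60*31+23)%997=886 -> [874, 652, 46, 995, 886]
L2: h(874,652)=(874*31+652)%997=827 h(46,995)=(46*31+995)%997=427 h(886,886)=(886*31+886)%997=436 -> [827, 427, 436]
L3: h(827,427)=(827*31+427)%997=142 h(436,436)=(436*31+436)%997=991 -> [142, 991]
L4: h(142,991)=(142*31+991)%997=408 -> [408]

Answer: 408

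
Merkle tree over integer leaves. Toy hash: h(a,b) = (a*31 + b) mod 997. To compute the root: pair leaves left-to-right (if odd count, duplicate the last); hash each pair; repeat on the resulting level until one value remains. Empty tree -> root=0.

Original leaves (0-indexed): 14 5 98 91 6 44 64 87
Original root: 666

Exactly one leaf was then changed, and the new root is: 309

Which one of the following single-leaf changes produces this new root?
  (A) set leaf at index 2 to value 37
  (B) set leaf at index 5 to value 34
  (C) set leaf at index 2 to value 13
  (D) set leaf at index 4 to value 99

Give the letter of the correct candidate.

Original leaves: [14, 5, 98, 91, 6, 44, 64, 87]
Target new root: 309
Try each candidate change and compute the resulting root:
Candidate A: set leaf[2] = 37 -> leaves = [14, 5, 37, 91, 6, 44, 64, 87]
  L0: [14, 5, 37, 91, 6, 44, 64, 87]
  L1: h(14,5)=(14*31+5)%997=439 h(37,91)=(37*31+91)%997=241 h(6,44)=(6*31+44)%997=230 h(64,87)=(64*31+87)%997=77 -> [439, 241, 230, 77]
  L2: h(439,241)=(439*31+241)%997=889 h(230,77)=(230*31+77)%997=228 -> [889, 228]
  L3: h(889,228)=(889*31+228)%997=868 -> [868]
  root = 868 != target 309
Candidate B: set leaf[5] = 34 -> leaves = [14, 5, 98, 91, 6, 34, 64, 87]
  L0: [14, 5, 98, 91, 6, 34, 64, 87]
  L1: h(14,5)=(14*31+5)%997=439 h(98,91)=(98*31+91)%997=138 h(6,34)=(6*31+34)%997=220 h(64,87)=(64*31+87)%997=77 -> [439, 138, 220, 77]
  L2: h(439,138)=(439*31+138)%997=786 h(220,77)=(220*31+77)%997=915 -> [786, 915]
  L3: h(786,915)=(786*31+915)%997=356 -> [356]
  root = 356 != target 309
Candidate C: set leaf[2] = 13 -> leaves = [14, 5, 13, 91, 6, 44, 64, 87]
  L0: [14, 5, 13, 91, 6, 44, 64, 87]
  L1: h(14,5)=(14*31+5)%997=439 h(13,91)=(13*31+91)%997=494 h(6,44)=(6*31+44)%997=230 h(64,87)=(64*31+87)%997=77 -> [439, 494, 230, 77]
  L2: h(439,494)=(439*31+494)%997=145 h(230,77)=(230*31+77)%997=228 -> [145, 228]
  L3: h(145,228)=(145*31+228)%997=735 -> [735]
  root = 735 != target 309
Candidate D: set leaf[4] = 99 -> leaves = [14, 5, 98, 91, 99, 44, 64, 87]
  L0: [14, 5, 98, 91, 99, 44, 64, 87]
  L1: h(14,5)=(14*31+5)%997=439 h(98,91)=(98*31+91)%997=138 h(99,44)=(99*31+44)%997=122 h(64,87)=(64*31+87)%997=77 -> [439, 138, 122, 77]
  L2: h(439,138)=(439*31+138)%997=786 h(122,77)=(122*31+77)%997=868 -> [786, 868]
  L3: h(786,868)=(786*31+868)%997=309 -> [309]
  root = 309 == target 309  ** MATCH **
Candidate D produces the target root.

Answer: D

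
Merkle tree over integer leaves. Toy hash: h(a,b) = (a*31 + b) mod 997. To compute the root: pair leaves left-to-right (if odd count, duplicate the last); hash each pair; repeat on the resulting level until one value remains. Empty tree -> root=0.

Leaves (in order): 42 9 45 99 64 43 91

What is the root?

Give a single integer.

Answer: 62

Derivation:
L0: [42, 9, 45, 99, 64, 43, 91]
L1: h(42,9)=(42*31+9)%997=314 h(45,99)=(45*31+99)%997=497 h(64,43)=(64*31+43)%997=33 h(91,91)=(91*31+91)%997=918 -> [314, 497, 33, 918]
L2: h(314,497)=(314*31+497)%997=261 h(33,918)=(33*31+918)%997=944 -> [261, 944]
L3: h(261,944)=(261*31+944)%997=62 -> [62]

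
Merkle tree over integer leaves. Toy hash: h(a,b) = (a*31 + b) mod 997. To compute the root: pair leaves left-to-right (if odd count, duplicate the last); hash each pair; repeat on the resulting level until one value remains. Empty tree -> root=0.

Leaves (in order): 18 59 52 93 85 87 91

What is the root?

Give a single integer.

Answer: 291

Derivation:
L0: [18, 59, 52, 93, 85, 87, 91]
L1: h(18,59)=(18*31+59)%997=617 h(52,93)=(52*31+93)%997=708 h(85,87)=(85*31+87)%997=728 h(91,91)=(91*31+91)%997=918 -> [617, 708, 728, 918]
L2: h(617,708)=(617*31+708)%997=892 h(728,918)=(728*31+918)%997=555 -> [892, 555]
L3: h(892,555)=(892*31+555)%997=291 -> [291]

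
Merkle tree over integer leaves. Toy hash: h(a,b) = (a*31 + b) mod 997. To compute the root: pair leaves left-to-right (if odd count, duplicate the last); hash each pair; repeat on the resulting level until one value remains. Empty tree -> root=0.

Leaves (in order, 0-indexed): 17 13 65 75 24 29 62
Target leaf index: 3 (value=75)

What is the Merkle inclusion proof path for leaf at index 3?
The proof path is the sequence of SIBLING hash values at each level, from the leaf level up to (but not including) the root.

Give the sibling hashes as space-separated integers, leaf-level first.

Answer: 65 540 25

Derivation:
L0 (leaves): [17, 13, 65, 75, 24, 29, 62], target index=3
L1: h(17,13)=(17*31+13)%997=540 [pair 0] h(65,75)=(65*31+75)%997=96 [pair 1] h(24,29)=(24*31+29)%997=773 [pair 2] h(62,62)=(62*31+62)%997=987 [pair 3] -> [540, 96, 773, 987]
  Sibling for proof at L0: 65
L2: h(540,96)=(540*31+96)%997=884 [pair 0] h(773,987)=(773*31+987)%997=25 [pair 1] -> [884, 25]
  Sibling for proof at L1: 540
L3: h(884,25)=(884*31+25)%997=510 [pair 0] -> [510]
  Sibling for proof at L2: 25
Root: 510
Proof path (sibling hashes from leaf to root): [65, 540, 25]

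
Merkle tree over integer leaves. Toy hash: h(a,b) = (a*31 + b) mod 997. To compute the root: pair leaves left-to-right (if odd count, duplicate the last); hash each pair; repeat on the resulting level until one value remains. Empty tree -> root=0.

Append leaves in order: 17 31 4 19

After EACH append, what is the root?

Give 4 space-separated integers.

After append 17 (leaves=[17]):
  L0: [17]
  root=17
After append 31 (leaves=[17, 31]):
  L0: [17, 31]
  L1: h(17,31)=(17*31+31)%997=558 -> [558]
  root=558
After append 4 (leaves=[17, 31, 4]):
  L0: [17, 31, 4]
  L1: h(17,31)=(17*31+31)%997=558 h(4,4)=(4*31+4)%997=128 -> [558, 128]
  L2: h(558,128)=(558*31+128)%997=477 -> [477]
  root=477
After append 19 (leaves=[17, 31, 4, 19]):
  L0: [17, 31, 4, 19]
  L1: h(17,31)=(17*31+31)%997=558 h(4,19)=(4*31+19)%997=143 -> [558, 143]
  L2: h(558,143)=(558*31+143)%997=492 -> [492]
  root=492

Answer: 17 558 477 492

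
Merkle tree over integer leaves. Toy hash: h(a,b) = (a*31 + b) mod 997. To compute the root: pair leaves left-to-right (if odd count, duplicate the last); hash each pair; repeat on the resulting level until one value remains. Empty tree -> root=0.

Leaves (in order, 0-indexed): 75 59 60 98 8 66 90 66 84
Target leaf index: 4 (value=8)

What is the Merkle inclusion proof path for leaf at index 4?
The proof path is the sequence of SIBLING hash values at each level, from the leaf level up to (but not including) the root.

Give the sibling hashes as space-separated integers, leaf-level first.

L0 (leaves): [75, 59, 60, 98, 8, 66, 90, 66, 84], target index=4
L1: h(75,59)=(75*31+59)%997=390 [pair 0] h(60,98)=(60*31+98)%997=961 [pair 1] h(8,66)=(8*31+66)%997=314 [pair 2] h(90,66)=(90*31+66)%997=862 [pair 3] h(84,84)=(84*31+84)%997=694 [pair 4] -> [390, 961, 314, 862, 694]
  Sibling for proof at L0: 66
L2: h(390,961)=(390*31+961)%997=90 [pair 0] h(314,862)=(314*31+862)%997=626 [pair 1] h(694,694)=(694*31+694)%997=274 [pair 2] -> [90, 626, 274]
  Sibling for proof at L1: 862
L3: h(90,626)=(90*31+626)%997=425 [pair 0] h(274,274)=(274*31+274)%997=792 [pair 1] -> [425, 792]
  Sibling for proof at L2: 90
L4: h(425,792)=(425*31+792)%997=9 [pair 0] -> [9]
  Sibling for proof at L3: 792
Root: 9
Proof path (sibling hashes from leaf to root): [66, 862, 90, 792]

Answer: 66 862 90 792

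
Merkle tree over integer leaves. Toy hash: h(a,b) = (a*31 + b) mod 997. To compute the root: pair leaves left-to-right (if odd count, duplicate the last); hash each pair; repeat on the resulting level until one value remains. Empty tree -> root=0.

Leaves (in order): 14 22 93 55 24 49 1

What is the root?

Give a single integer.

L0: [14, 22, 93, 55, 24, 49, 1]
L1: h(14,22)=(14*31+22)%997=456 h(93,55)=(93*31+55)%997=944 h(24,49)=(24*31+49)%997=793 h(1,1)=(1*31+1)%997=32 -> [456, 944, 793, 32]
L2: h(456,944)=(456*31+944)%997=125 h(793,32)=(793*31+32)%997=687 -> [125, 687]
L3: h(125,687)=(125*31+687)%997=574 -> [574]

Answer: 574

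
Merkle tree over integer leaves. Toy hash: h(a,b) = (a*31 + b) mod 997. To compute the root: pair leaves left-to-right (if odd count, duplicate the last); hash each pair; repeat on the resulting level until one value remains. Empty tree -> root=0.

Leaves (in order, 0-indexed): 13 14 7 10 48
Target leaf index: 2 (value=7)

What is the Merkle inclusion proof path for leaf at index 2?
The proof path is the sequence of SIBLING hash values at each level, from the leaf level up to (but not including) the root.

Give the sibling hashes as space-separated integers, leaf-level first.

L0 (leaves): [13, 14, 7, 10, 48], target index=2
L1: h(13,14)=(13*31+14)%997=417 [pair 0] h(7,10)=(7*31+10)%997=227 [pair 1] h(48,48)=(48*31+48)%997=539 [pair 2] -> [417, 227, 539]
  Sibling for proof at L0: 10
L2: h(417,227)=(417*31+227)%997=193 [pair 0] h(539,539)=(539*31+539)%997=299 [pair 1] -> [193, 299]
  Sibling for proof at L1: 417
L3: h(193,299)=(193*31+299)%997=300 [pair 0] -> [300]
  Sibling for proof at L2: 299
Root: 300
Proof path (sibling hashes from leaf to root): [10, 417, 299]

Answer: 10 417 299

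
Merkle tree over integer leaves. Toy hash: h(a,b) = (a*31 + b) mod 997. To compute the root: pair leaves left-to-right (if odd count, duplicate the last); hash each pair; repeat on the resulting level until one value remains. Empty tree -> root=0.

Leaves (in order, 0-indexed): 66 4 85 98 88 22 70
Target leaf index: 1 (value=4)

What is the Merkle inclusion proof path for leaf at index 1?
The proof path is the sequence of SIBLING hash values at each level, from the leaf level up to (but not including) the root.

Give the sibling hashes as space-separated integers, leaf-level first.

Answer: 66 739 751

Derivation:
L0 (leaves): [66, 4, 85, 98, 88, 22, 70], target index=1
L1: h(66,4)=(66*31+4)%997=56 [pair 0] h(85,98)=(85*31+98)%997=739 [pair 1] h(88,22)=(88*31+22)%997=756 [pair 2] h(70,70)=(70*31+70)%997=246 [pair 3] -> [56, 739, 756, 246]
  Sibling for proof at L0: 66
L2: h(56,739)=(56*31+739)%997=481 [pair 0] h(756,246)=(756*31+246)%997=751 [pair 1] -> [481, 751]
  Sibling for proof at L1: 739
L3: h(481,751)=(481*31+751)%997=707 [pair 0] -> [707]
  Sibling for proof at L2: 751
Root: 707
Proof path (sibling hashes from leaf to root): [66, 739, 751]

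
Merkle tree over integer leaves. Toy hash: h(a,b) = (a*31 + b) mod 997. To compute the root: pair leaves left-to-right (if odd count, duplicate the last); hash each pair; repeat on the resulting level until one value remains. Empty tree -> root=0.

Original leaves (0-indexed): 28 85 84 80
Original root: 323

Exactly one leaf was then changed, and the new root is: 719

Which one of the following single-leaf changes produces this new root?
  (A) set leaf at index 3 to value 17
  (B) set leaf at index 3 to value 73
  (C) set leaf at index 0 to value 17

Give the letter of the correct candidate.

Answer: C

Derivation:
Original leaves: [28, 85, 84, 80]
Target new root: 719
Try each candidate change and compute the resulting root:
Candidate A: set leaf[3] = 17 -> leaves = [28, 85, 84, 17]
  L0: [28, 85, 84, 17]
  L1: h(28,85)=(28*31+85)%997=953 h(84,17)=(84*31+17)%997=627 -> [953, 627]
  L2: h(953,627)=(953*31+627)%997=260 -> [260]
  root = 260 != target 719
Candidate B: set leaf[3] = 73 -> leaves = [28, 85, 84, 73]
  L0: [28, 85, 84, 73]
  L1: h(28,85)=(28*31+85)%997=953 h(84,73)=(84*31+73)%997=683 -> [953, 683]
  L2: h(953,683)=(953*31+683)%997=316 -> [316]
  root = 316 != target 719
Candidate C: set leaf[0] = 17 -> leaves = [17, 85, 84, 80]
  L0: [17, 85, 84, 80]
  L1: h(17,85)=(17*31+85)%997=612 h(84,80)=(84*31+80)%997=690 -> [612, 690]
  L2: h(612,690)=(612*31+690)%997=719 -> [719]
  root = 719 == target 719  ** MATCH **
Candidate C produces the target root.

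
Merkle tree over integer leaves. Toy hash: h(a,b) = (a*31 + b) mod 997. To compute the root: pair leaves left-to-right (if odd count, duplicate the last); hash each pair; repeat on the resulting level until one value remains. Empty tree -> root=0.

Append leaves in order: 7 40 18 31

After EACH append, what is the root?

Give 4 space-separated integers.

Answer: 7 257 567 580

Derivation:
After append 7 (leaves=[7]):
  L0: [7]
  root=7
After append 40 (leaves=[7, 40]):
  L0: [7, 40]
  L1: h(7,40)=(7*31+40)%997=257 -> [257]
  root=257
After append 18 (leaves=[7, 40, 18]):
  L0: [7, 40, 18]
  L1: h(7,40)=(7*31+40)%997=257 h(18,18)=(18*31+18)%997=576 -> [257, 576]
  L2: h(257,576)=(257*31+576)%997=567 -> [567]
  root=567
After append 31 (leaves=[7, 40, 18, 31]):
  L0: [7, 40, 18, 31]
  L1: h(7,40)=(7*31+40)%997=257 h(18,31)=(18*31+31)%997=589 -> [257, 589]
  L2: h(257,589)=(257*31+589)%997=580 -> [580]
  root=580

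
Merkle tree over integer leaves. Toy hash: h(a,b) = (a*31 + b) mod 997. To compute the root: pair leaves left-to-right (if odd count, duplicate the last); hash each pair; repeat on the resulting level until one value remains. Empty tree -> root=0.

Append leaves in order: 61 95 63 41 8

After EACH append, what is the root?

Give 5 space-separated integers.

After append 61 (leaves=[61]):
  L0: [61]
  root=61
After append 95 (leaves=[61, 95]):
  L0: [61, 95]
  L1: h(61,95)=(61*31+95)%997=989 -> [989]
  root=989
After append 63 (leaves=[61, 95, 63]):
  L0: [61, 95, 63]
  L1: h(61,95)=(61*31+95)%997=989 h(63,63)=(63*31+63)%997=22 -> [989, 22]
  L2: h(989,22)=(989*31+22)%997=771 -> [771]
  root=771
After append 41 (leaves=[61, 95, 63, 41]):
  L0: [61, 95, 63, 41]
  L1: h(61,95)=(61*31+95)%997=989 h(63,41)=(63*31+41)%997=0 -> [989, 0]
  L2: h(989,0)=(989*31+0)%997=749 -> [749]
  root=749
After append 8 (leaves=[61, 95, 63, 41, 8]):
  L0: [61, 95, 63, 41, 8]
  L1: h(61,95)=(61*31+95)%997=989 h(63,41)=(63*31+41)%997=0 h(8,8)=(8*31+8)%997=256 -> [989, 0, 256]
  L2: h(989,0)=(989*31+0)%997=749 h(256,256)=(256*31+256)%997=216 -> [749, 216]
  L3: h(749,216)=(749*31+216)%997=504 -> [504]
  root=504

Answer: 61 989 771 749 504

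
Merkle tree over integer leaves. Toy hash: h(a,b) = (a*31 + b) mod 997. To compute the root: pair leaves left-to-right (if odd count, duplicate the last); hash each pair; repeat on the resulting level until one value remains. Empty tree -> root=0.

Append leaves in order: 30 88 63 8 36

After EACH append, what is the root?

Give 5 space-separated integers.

Answer: 30 21 673 618 190

Derivation:
After append 30 (leaves=[30]):
  L0: [30]
  root=30
After append 88 (leaves=[30, 88]):
  L0: [30, 88]
  L1: h(30,88)=(30*31+88)%997=21 -> [21]
  root=21
After append 63 (leaves=[30, 88, 63]):
  L0: [30, 88, 63]
  L1: h(30,88)=(30*31+88)%997=21 h(63,63)=(63*31+63)%997=22 -> [21, 22]
  L2: h(21,22)=(21*31+22)%997=673 -> [673]
  root=673
After append 8 (leaves=[30, 88, 63, 8]):
  L0: [30, 88, 63, 8]
  L1: h(30,88)=(30*31+88)%997=21 h(63,8)=(63*31+8)%997=964 -> [21, 964]
  L2: h(21,964)=(21*31+964)%997=618 -> [618]
  root=618
After append 36 (leaves=[30, 88, 63, 8, 36]):
  L0: [30, 88, 63, 8, 36]
  L1: h(30,88)=(30*31+88)%997=21 h(63,8)=(63*31+8)%997=964 h(36,36)=(36*31+36)%997=155 -> [21, 964, 155]
  L2: h(21,964)=(21*31+964)%997=618 h(155,155)=(155*31+155)%997=972 -> [618, 972]
  L3: h(618,972)=(618*31+972)%997=190 -> [190]
  root=190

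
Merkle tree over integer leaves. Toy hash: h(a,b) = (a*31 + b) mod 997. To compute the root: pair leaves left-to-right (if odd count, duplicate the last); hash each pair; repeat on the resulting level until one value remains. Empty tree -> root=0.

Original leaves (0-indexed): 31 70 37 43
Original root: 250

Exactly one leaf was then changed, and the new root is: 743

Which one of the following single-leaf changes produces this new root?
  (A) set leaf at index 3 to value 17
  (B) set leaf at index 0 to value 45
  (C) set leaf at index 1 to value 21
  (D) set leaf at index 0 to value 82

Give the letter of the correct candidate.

Original leaves: [31, 70, 37, 43]
Target new root: 743
Try each candidate change and compute the resulting root:
Candidate A: set leaf[3] = 17 -> leaves = [31, 70, 37, 17]
  L0: [31, 70, 37, 17]
  L1: h(31,70)=(31*31+70)%997=34 h(37,17)=(37*31+17)%997=167 -> [34, 167]
  L2: h(34,167)=(34*31+167)%997=224 -> [224]
  root = 224 != target 743
Candidate B: set leaf[0] = 45 -> leaves = [45, 70, 37, 43]
  L0: [45, 70, 37, 43]
  L1: h(45,70)=(45*31+70)%997=468 h(37,43)=(37*31+43)%997=193 -> [468, 193]
  L2: h(468,193)=(468*31+193)%997=743 -> [743]
  root = 743 == target 743  ** MATCH **
Candidate C: set leaf[1] = 21 -> leaves = [31, 21, 37, 43]
  L0: [31, 21, 37, 43]
  L1: h(31,21)=(31*31+21)%997=982 h(37,43)=(37*31+43)%997=193 -> [982, 193]
  L2: h(982,193)=(982*31+193)%997=725 -> [725]
  root = 725 != target 743
Candidate D: set leaf[0] = 82 -> leaves = [82, 70, 37, 43]
  L0: [82, 70, 37, 43]
  L1: h(82,70)=(82*31+70)%997=618 h(37,43)=(37*31+43)%997=193 -> [618, 193]
  L2: h(618,193)=(618*31+193)%997=408 -> [408]
  root = 408 != target 743
Candidate B produces the target root.

Answer: B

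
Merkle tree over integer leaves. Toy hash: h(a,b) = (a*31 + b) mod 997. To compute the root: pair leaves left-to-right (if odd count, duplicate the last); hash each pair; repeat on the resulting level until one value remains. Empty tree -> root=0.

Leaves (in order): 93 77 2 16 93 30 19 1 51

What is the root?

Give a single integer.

L0: [93, 77, 2, 16, 93, 30, 19, 1, 51]
L1: h(93,77)=(93*31+77)%997=966 h(2,16)=(2*31+16)%997=78 h(93,30)=(93*31+30)%997=919 h(19,1)=(19*31+1)%997=590 h(51,51)=(51*31+51)%997=635 -> [966, 78, 919, 590, 635]
L2: h(966,78)=(966*31+78)%997=114 h(919,590)=(919*31+590)%997=166 h(635,635)=(635*31+635)%997=380 -> [114, 166, 380]
L3: h(114,166)=(114*31+166)%997=709 h(380,380)=(380*31+380)%997=196 -> [709, 196]
L4: h(709,196)=(709*31+196)%997=241 -> [241]

Answer: 241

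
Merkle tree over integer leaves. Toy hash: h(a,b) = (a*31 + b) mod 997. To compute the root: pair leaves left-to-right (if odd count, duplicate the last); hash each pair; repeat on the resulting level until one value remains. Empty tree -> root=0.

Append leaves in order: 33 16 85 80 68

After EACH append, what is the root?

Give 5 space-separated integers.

After append 33 (leaves=[33]):
  L0: [33]
  root=33
After append 16 (leaves=[33, 16]):
  L0: [33, 16]
  L1: h(33,16)=(33*31+16)%997=42 -> [42]
  root=42
After append 85 (leaves=[33, 16, 85]):
  L0: [33, 16, 85]
  L1: h(33,16)=(33*31+16)%997=42 h(85,85)=(85*31+85)%997=726 -> [42, 726]
  L2: h(42,726)=(42*31+726)%997=34 -> [34]
  root=34
After append 80 (leaves=[33, 16, 85, 80]):
  L0: [33, 16, 85, 80]
  L1: h(33,16)=(33*31+16)%997=42 h(85,80)=(85*31+80)%997=721 -> [42, 721]
  L2: h(42,721)=(42*31+721)%997=29 -> [29]
  root=29
After append 68 (leaves=[33, 16, 85, 80, 68]):
  L0: [33, 16, 85, 80, 68]
  L1: h(33,16)=(33*31+16)%997=42 h(85,80)=(85*31+80)%997=721 h(68,68)=(68*31+68)%997=182 -> [42, 721, 182]
  L2: h(42,721)=(42*31+721)%997=29 h(182,182)=(182*31+182)%997=839 -> [29, 839]
  L3: h(29,839)=(29*31+839)%997=741 -> [741]
  root=741

Answer: 33 42 34 29 741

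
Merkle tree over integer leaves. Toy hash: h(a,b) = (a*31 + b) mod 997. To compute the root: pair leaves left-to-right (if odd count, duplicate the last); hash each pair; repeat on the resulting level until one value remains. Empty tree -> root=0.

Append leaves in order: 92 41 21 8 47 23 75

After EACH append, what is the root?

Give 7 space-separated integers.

Answer: 92 899 625 612 301 530 453

Derivation:
After append 92 (leaves=[92]):
  L0: [92]
  root=92
After append 41 (leaves=[92, 41]):
  L0: [92, 41]
  L1: h(92,41)=(92*31+41)%997=899 -> [899]
  root=899
After append 21 (leaves=[92, 41, 21]):
  L0: [92, 41, 21]
  L1: h(92,41)=(92*31+41)%997=899 h(21,21)=(21*31+21)%997=672 -> [899, 672]
  L2: h(899,672)=(899*31+672)%997=625 -> [625]
  root=625
After append 8 (leaves=[92, 41, 21, 8]):
  L0: [92, 41, 21, 8]
  L1: h(92,41)=(92*31+41)%997=899 h(21,8)=(21*31+8)%997=659 -> [899, 659]
  L2: h(899,659)=(899*31+659)%997=612 -> [612]
  root=612
After append 47 (leaves=[92, 41, 21, 8, 47]):
  L0: [92, 41, 21, 8, 47]
  L1: h(92,41)=(92*31+41)%997=899 h(21,8)=(21*31+8)%997=659 h(47,47)=(47*31+47)%997=507 -> [899, 659, 507]
  L2: h(899,659)=(899*31+659)%997=612 h(507,507)=(507*31+507)%997=272 -> [612, 272]
  L3: h(612,272)=(612*31+272)%997=301 -> [301]
  root=301
After append 23 (leaves=[92, 41, 21, 8, 47, 23]):
  L0: [92, 41, 21, 8, 47, 23]
  L1: h(92,41)=(92*31+41)%997=899 h(21,8)=(21*31+8)%997=659 h(47,23)=(47*31+23)%997=483 -> [899, 659, 483]
  L2: h(899,659)=(899*31+659)%997=612 h(483,483)=(483*31+483)%997=501 -> [612, 501]
  L3: h(612,501)=(612*31+501)%997=530 -> [530]
  root=530
After append 75 (leaves=[92, 41, 21, 8, 47, 23, 75]):
  L0: [92, 41, 21, 8, 47, 23, 75]
  L1: h(92,41)=(92*31+41)%997=899 h(21,8)=(21*31+8)%997=659 h(47,23)=(47*31+23)%997=483 h(75,75)=(75*31+75)%997=406 -> [899, 659, 483, 406]
  L2: h(899,659)=(899*31+659)%997=612 h(483,406)=(483*31+406)%997=424 -> [612, 424]
  L3: h(612,424)=(612*31+424)%997=453 -> [453]
  root=453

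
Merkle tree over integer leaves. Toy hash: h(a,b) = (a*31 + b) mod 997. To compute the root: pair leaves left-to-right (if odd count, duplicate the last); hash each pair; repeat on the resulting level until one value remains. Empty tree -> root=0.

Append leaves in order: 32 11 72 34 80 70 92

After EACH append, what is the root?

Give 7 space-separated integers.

After append 32 (leaves=[32]):
  L0: [32]
  root=32
After append 11 (leaves=[32, 11]):
  L0: [32, 11]
  L1: h(32,11)=(32*31+11)%997=6 -> [6]
  root=6
After append 72 (leaves=[32, 11, 72]):
  L0: [32, 11, 72]
  L1: h(32,11)=(32*31+11)%997=6 h(72,72)=(72*31+72)%997=310 -> [6, 310]
  L2: h(6,310)=(6*31+310)%997=496 -> [496]
  root=496
After append 34 (leaves=[32, 11, 72, 34]):
  L0: [32, 11, 72, 34]
  L1: h(32,11)=(32*31+11)%997=6 h(72,34)=(72*31+34)%997=272 -> [6, 272]
  L2: h(6,272)=(6*31+272)%997=458 -> [458]
  root=458
After append 80 (leaves=[32, 11, 72, 34, 80]):
  L0: [32, 11, 72, 34, 80]
  L1: h(32,11)=(32*31+11)%997=6 h(72,34)=(72*31+34)%997=272 h(80,80)=(80*31+80)%997=566 -> [6, 272, 566]
  L2: h(6,272)=(6*31+272)%997=458 h(566,566)=(566*31+566)%997=166 -> [458, 166]
  L3: h(458,166)=(458*31+166)%997=406 -> [406]
  root=406
After append 70 (leaves=[32, 11, 72, 34, 80, 70]):
  L0: [32, 11, 72, 34, 80, 70]
  L1: h(32,11)=(32*31+11)%997=6 h(72,34)=(72*31+34)%997=272 h(80,70)=(80*31+70)%997=556 -> [6, 272, 556]
  L2: h(6,272)=(6*31+272)%997=458 h(556,556)=(556*31+556)%997=843 -> [458, 843]
  L3: h(458,843)=(458*31+843)%997=86 -> [86]
  root=86
After append 92 (leaves=[32, 11, 72, 34, 80, 70, 92]):
  L0: [32, 11, 72, 34, 80, 70, 92]
  L1: h(32,11)=(32*31+11)%997=6 h(72,34)=(72*31+34)%997=272 h(80,70)=(80*31+70)%997=556 h(92,92)=(92*31+92)%997=950 -> [6, 272, 556, 950]
  L2: h(6,272)=(6*31+272)%997=458 h(556,950)=(556*31+950)%997=240 -> [458, 240]
  L3: h(458,240)=(458*31+240)%997=480 -> [480]
  root=480

Answer: 32 6 496 458 406 86 480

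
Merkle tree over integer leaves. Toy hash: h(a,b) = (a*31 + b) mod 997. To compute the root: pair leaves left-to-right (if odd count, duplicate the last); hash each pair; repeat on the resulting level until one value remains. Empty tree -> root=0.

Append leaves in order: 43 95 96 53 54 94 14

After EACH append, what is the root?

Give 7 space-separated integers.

Answer: 43 431 481 438 81 364 41

Derivation:
After append 43 (leaves=[43]):
  L0: [43]
  root=43
After append 95 (leaves=[43, 95]):
  L0: [43, 95]
  L1: h(43,95)=(43*31+95)%997=431 -> [431]
  root=431
After append 96 (leaves=[43, 95, 96]):
  L0: [43, 95, 96]
  L1: h(43,95)=(43*31+95)%997=431 h(96,96)=(96*31+96)%997=81 -> [431, 81]
  L2: h(431,81)=(431*31+81)%997=481 -> [481]
  root=481
After append 53 (leaves=[43, 95, 96, 53]):
  L0: [43, 95, 96, 53]
  L1: h(43,95)=(43*31+95)%997=431 h(96,53)=(96*31+53)%997=38 -> [431, 38]
  L2: h(431,38)=(431*31+38)%997=438 -> [438]
  root=438
After append 54 (leaves=[43, 95, 96, 53, 54]):
  L0: [43, 95, 96, 53, 54]
  L1: h(43,95)=(43*31+95)%997=431 h(96,53)=(96*31+53)%997=38 h(54,54)=(54*31+54)%997=731 -> [431, 38, 731]
  L2: h(431,38)=(431*31+38)%997=438 h(731,731)=(731*31+731)%997=461 -> [438, 461]
  L3: h(438,461)=(438*31+461)%997=81 -> [81]
  root=81
After append 94 (leaves=[43, 95, 96, 53, 54, 94]):
  L0: [43, 95, 96, 53, 54, 94]
  L1: h(43,95)=(43*31+95)%997=431 h(96,53)=(96*31+53)%997=38 h(54,94)=(54*31+94)%997=771 -> [431, 38, 771]
  L2: h(431,38)=(431*31+38)%997=438 h(771,771)=(771*31+771)%997=744 -> [438, 744]
  L3: h(438,744)=(438*31+744)%997=364 -> [364]
  root=364
After append 14 (leaves=[43, 95, 96, 53, 54, 94, 14]):
  L0: [43, 95, 96, 53, 54, 94, 14]
  L1: h(43,95)=(43*31+95)%997=431 h(96,53)=(96*31+53)%997=38 h(54,94)=(54*31+94)%997=771 h(14,14)=(14*31+14)%997=448 -> [431, 38, 771, 448]
  L2: h(431,38)=(431*31+38)%997=438 h(771,448)=(771*31+448)%997=421 -> [438, 421]
  L3: h(438,421)=(438*31+421)%997=41 -> [41]
  root=41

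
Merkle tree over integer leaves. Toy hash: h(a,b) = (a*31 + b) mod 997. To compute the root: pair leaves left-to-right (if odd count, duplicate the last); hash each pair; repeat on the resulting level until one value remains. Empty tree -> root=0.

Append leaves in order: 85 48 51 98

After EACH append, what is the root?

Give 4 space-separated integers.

Answer: 85 689 60 107

Derivation:
After append 85 (leaves=[85]):
  L0: [85]
  root=85
After append 48 (leaves=[85, 48]):
  L0: [85, 48]
  L1: h(85,48)=(85*31+48)%997=689 -> [689]
  root=689
After append 51 (leaves=[85, 48, 51]):
  L0: [85, 48, 51]
  L1: h(85,48)=(85*31+48)%997=689 h(51,51)=(51*31+51)%997=635 -> [689, 635]
  L2: h(689,635)=(689*31+635)%997=60 -> [60]
  root=60
After append 98 (leaves=[85, 48, 51, 98]):
  L0: [85, 48, 51, 98]
  L1: h(85,48)=(85*31+48)%997=689 h(51,98)=(51*31+98)%997=682 -> [689, 682]
  L2: h(689,682)=(689*31+682)%997=107 -> [107]
  root=107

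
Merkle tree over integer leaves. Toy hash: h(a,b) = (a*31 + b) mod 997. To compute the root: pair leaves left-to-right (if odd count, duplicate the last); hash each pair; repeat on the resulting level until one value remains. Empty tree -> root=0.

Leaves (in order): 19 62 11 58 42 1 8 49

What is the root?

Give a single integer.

L0: [19, 62, 11, 58, 42, 1, 8, 49]
L1: h(19,62)=(19*31+62)%997=651 h(11,58)=(11*31+58)%997=399 h(42,1)=(42*31+1)%997=306 h(8,49)=(8*31+49)%997=297 -> [651, 399, 306, 297]
L2: h(651,399)=(651*31+399)%997=640 h(306,297)=(306*31+297)%997=810 -> [640, 810]
L3: h(640,810)=(640*31+810)%997=710 -> [710]

Answer: 710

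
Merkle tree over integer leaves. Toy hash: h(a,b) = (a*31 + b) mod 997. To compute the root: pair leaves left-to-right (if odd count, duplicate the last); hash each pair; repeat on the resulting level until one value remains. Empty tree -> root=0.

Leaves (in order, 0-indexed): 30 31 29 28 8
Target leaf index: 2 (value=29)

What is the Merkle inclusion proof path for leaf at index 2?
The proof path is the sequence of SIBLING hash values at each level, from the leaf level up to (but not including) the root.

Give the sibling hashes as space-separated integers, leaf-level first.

Answer: 28 961 216

Derivation:
L0 (leaves): [30, 31, 29, 28, 8], target index=2
L1: h(30,31)=(30*31+31)%997=961 [pair 0] h(29,28)=(29*31+28)%997=927 [pair 1] h(8,8)=(8*31+8)%997=256 [pair 2] -> [961, 927, 256]
  Sibling for proof at L0: 28
L2: h(961,927)=(961*31+927)%997=808 [pair 0] h(256,256)=(256*31+256)%997=216 [pair 1] -> [808, 216]
  Sibling for proof at L1: 961
L3: h(808,216)=(808*31+216)%997=339 [pair 0] -> [339]
  Sibling for proof at L2: 216
Root: 339
Proof path (sibling hashes from leaf to root): [28, 961, 216]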